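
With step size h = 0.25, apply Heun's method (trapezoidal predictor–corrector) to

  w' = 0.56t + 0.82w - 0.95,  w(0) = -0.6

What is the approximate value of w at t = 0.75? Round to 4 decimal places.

Heun: k1 = f(t_n, w_n); k2 = f(t_n + h, w_n + h·k1); w_{n+1} = w_n + (h/2)·(k1 + k2).
t=0.000000, w=-0.600000:
  k1 = f(0.000000, -0.600000) = -1.442000
  k2 = f(0.250000, -0.960500) = -1.597610
  w ← -0.600000 + (0.25/2)·(-1.442000 + (-1.597610)) = -0.979951
t=0.250000, w=-0.979951:
  k1 = f(0.250000, -0.979951) = -1.613560
  k2 = f(0.500000, -1.383341) = -1.804340
  w ← -0.979951 + (0.25/2)·(-1.613560 + (-1.804340)) = -1.407189
t=0.500000, w=-1.407189:
  k1 = f(0.500000, -1.407189) = -1.823895
  k2 = f(0.750000, -1.863162) = -2.057793
  w ← -1.407189 + (0.25/2)·(-1.823895 + (-2.057793)) = -1.892400
w(0.75) ≈ -1.8924

-1.8924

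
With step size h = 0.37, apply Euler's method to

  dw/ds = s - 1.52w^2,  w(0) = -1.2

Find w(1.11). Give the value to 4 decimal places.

Euler: w_{n+1} = w_n + h·f(s_n, w_n).
s=0.000000, w=-1.200000: f=-2.188800 → w ← -1.200000 + 0.37·(-2.188800) = -2.009856
s=0.370000, w=-2.009856: f=-5.770072 → w ← -2.009856 + 0.37·(-5.770072) = -4.144783
s=0.740000, w=-4.144783: f=-25.372420 → w ← -4.144783 + 0.37·(-25.372420) = -13.532578
w(1.11) ≈ -13.5326

-13.5326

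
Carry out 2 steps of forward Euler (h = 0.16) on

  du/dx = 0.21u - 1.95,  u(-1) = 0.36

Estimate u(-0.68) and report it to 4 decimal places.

-0.2499

Euler: u_{n+1} = u_n + h·f(x_n, u_n).
x=-1.000000, u=0.360000: f=-1.874400 → u ← 0.360000 + 0.16·(-1.874400) = 0.060096
x=-0.840000, u=0.060096: f=-1.937380 → u ← 0.060096 + 0.16·(-1.937380) = -0.249885
u(-0.68) ≈ -0.2499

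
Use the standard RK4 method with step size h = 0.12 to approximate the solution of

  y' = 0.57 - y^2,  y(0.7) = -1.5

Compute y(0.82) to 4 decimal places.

RK4: k1 = f(t_n, y_n); k2 = f(t_n + h/2, y_n + (h/2)·k1); k3 = f(t_n + h/2, y_n + (h/2)·k2); k4 = f(t_n + h, y_n + h·k3); y_{n+1} = y_n + (h/6)·(k1 + 2k2 + 2k3 + k4).
t=0.700000, y=-1.500000:
  k1 = f(0.700000, -1.500000) = -1.680000
  k2 = f(0.760000, -1.600800) = -1.992561
  k3 = f(0.760000, -1.619554) = -2.052954
  k4 = f(0.820000, -1.746354) = -2.479754
  y ← -1.500000 + (0.12/6)·(k1 + 2k2 + 2k3 + k4) = -1.745016
y(0.82) ≈ -1.7450

-1.7450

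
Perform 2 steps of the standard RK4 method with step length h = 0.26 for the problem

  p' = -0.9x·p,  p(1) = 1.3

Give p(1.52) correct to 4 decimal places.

RK4: k1 = f(x_n, p_n); k2 = f(x_n + h/2, p_n + (h/2)·k1); k3 = f(x_n + h/2, p_n + (h/2)·k2); k4 = f(x_n + h, p_n + h·k3); p_{n+1} = p_n + (h/6)·(k1 + 2k2 + 2k3 + k4).
x=1.000000, p=1.300000:
  k1 = f(1.000000, 1.300000) = -1.170000
  k2 = f(1.130000, 1.147900) = -1.167414
  k3 = f(1.130000, 1.148236) = -1.167756
  k4 = f(1.260000, 0.996383) = -1.129899
  p ← 1.300000 + (0.26/6)·(k1 + 2k2 + 2k3 + k4) = 0.997956
x=1.260000, p=0.997956:
  k1 = f(1.260000, 0.997956) = -1.131682
  k2 = f(1.390000, 0.850838) = -1.064398
  k3 = f(1.390000, 0.859585) = -1.075340
  k4 = f(1.520000, 0.718368) = -0.982727
  p ← 0.997956 + (0.26/6)·(k1 + 2k2 + 2k3 + k4) = 0.720888
p(1.52) ≈ 0.7209

0.7209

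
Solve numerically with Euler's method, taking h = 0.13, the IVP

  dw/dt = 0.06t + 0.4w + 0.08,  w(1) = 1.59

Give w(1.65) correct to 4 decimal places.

2.1603

Euler: w_{n+1} = w_n + h·f(t_n, w_n).
t=1.000000, w=1.590000: f=0.776000 → w ← 1.590000 + 0.13·0.776000 = 1.690880
t=1.130000, w=1.690880: f=0.824152 → w ← 1.690880 + 0.13·0.824152 = 1.798020
t=1.260000, w=1.798020: f=0.874808 → w ← 1.798020 + 0.13·0.874808 = 1.911745
t=1.390000, w=1.911745: f=0.928098 → w ← 1.911745 + 0.13·0.928098 = 2.032398
t=1.520000, w=2.032398: f=0.984159 → w ← 2.032398 + 0.13·0.984159 = 2.160338
w(1.65) ≈ 2.1603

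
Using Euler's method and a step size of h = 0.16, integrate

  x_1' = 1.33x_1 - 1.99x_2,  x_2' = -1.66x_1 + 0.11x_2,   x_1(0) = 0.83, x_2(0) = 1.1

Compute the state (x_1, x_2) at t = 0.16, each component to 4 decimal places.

0.6564, 0.8989

Euler on (x_1,x_2): x_1_{n+1} = x_1_n + h·x_1', x_2_{n+1} = x_2_n + h·x_2'.
0.000000: (0.830000, 1.100000); f=(-1.085100, -1.256800) → (0.656384, 0.898912)
(x_1(0.16), x_2(0.16)) ≈ (0.6564, 0.8989)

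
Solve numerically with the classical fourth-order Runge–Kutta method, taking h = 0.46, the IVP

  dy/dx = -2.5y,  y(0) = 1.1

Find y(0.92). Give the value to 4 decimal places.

RK4: k1 = f(x_n, y_n); k2 = f(x_n + h/2, y_n + (h/2)·k1); k3 = f(x_n + h/2, y_n + (h/2)·k2); k4 = f(x_n + h, y_n + h·k3); y_{n+1} = y_n + (h/6)·(k1 + 2k2 + 2k3 + k4).
x=0.000000, y=1.100000:
  k1 = f(0.000000, 1.100000) = -2.750000
  k2 = f(0.230000, 0.467500) = -1.168750
  k3 = f(0.230000, 0.831187) = -2.077969
  k4 = f(0.460000, 0.144134) = -0.360336
  y ← 1.100000 + (0.46/6)·(k1 + 2k2 + 2k3 + k4) = 0.363711
x=0.460000, y=0.363711:
  k1 = f(0.460000, 0.363711) = -0.909277
  k2 = f(0.690000, 0.154577) = -0.386443
  k3 = f(0.690000, 0.274829) = -0.687072
  k4 = f(0.920000, 0.047657) = -0.119144
  y ← 0.363711 + (0.46/6)·(k1 + 2k2 + 2k3 + k4) = 0.120260
y(0.92) ≈ 0.1203

0.1203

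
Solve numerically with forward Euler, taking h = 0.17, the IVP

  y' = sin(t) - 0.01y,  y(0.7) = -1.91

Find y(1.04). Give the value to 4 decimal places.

-1.6642

Euler: y_{n+1} = y_n + h·f(t_n, y_n).
t=0.700000, y=-1.910000: f=0.663318 → y ← -1.910000 + 0.17·0.663318 = -1.797236
t=0.870000, y=-1.797236: f=0.782301 → y ← -1.797236 + 0.17·0.782301 = -1.664245
y(1.04) ≈ -1.6642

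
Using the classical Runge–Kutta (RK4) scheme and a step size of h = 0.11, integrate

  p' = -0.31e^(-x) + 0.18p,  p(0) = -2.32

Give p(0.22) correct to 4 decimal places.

-2.4762

RK4: k1 = f(x_n, p_n); k2 = f(x_n + h/2, p_n + (h/2)·k1); k3 = f(x_n + h/2, p_n + (h/2)·k2); k4 = f(x_n + h, p_n + h·k3); p_{n+1} = p_n + (h/6)·(k1 + 2k2 + 2k3 + k4).
x=0.000000, p=-2.320000:
  k1 = f(0.000000, -2.320000) = -0.727600
  k2 = f(0.055000, -2.360018) = -0.718214
  k3 = f(0.055000, -2.359502) = -0.718121
  k4 = f(0.110000, -2.398993) = -0.709527
  p ← -2.320000 + (0.11/6)·(k1 + 2k2 + 2k3 + k4) = -2.399013
x=0.110000, p=-2.399013:
  k1 = f(0.110000, -2.399013) = -0.709531
  k2 = f(0.165000, -2.438037) = -0.701694
  k3 = f(0.165000, -2.437606) = -0.701616
  k4 = f(0.220000, -2.476191) = -0.694495
  p ← -2.399013 + (0.11/6)·(k1 + 2k2 + 2k3 + k4) = -2.476208
p(0.22) ≈ -2.4762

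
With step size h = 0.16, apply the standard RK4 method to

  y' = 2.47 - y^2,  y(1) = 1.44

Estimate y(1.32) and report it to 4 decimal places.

1.5221

RK4: k1 = f(t_n, y_n); k2 = f(t_n + h/2, y_n + (h/2)·k1); k3 = f(t_n + h/2, y_n + (h/2)·k2); k4 = f(t_n + h, y_n + h·k3); y_{n+1} = y_n + (h/6)·(k1 + 2k2 + 2k3 + k4).
t=1.000000, y=1.440000:
  k1 = f(1.000000, 1.440000) = 0.396400
  k2 = f(1.080000, 1.471712) = 0.304064
  k3 = f(1.080000, 1.464325) = 0.325752
  k4 = f(1.160000, 1.492120) = 0.243577
  y ← 1.440000 + (0.16/6)·(k1 + 2k2 + 2k3 + k4) = 1.490656
t=1.160000, y=1.490656:
  k1 = f(1.160000, 1.490656) = 0.247944
  k2 = f(1.240000, 1.510492) = 0.188415
  k3 = f(1.240000, 1.505729) = 0.202779
  k4 = f(1.320000, 1.523101) = 0.150164
  y ← 1.490656 + (0.16/6)·(k1 + 2k2 + 2k3 + k4) = 1.522136
y(1.32) ≈ 1.5221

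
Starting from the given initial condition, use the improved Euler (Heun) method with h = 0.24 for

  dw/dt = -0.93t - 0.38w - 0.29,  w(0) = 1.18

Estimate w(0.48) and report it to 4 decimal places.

Heun: k1 = f(t_n, w_n); k2 = f(t_n + h, w_n + h·k1); w_{n+1} = w_n + (h/2)·(k1 + k2).
t=0.000000, w=1.180000:
  k1 = f(0.000000, 1.180000) = -0.738400
  k2 = f(0.240000, 1.002784) = -0.894258
  w ← 1.180000 + (0.24/2)·(-0.738400 + (-0.894258)) = 0.984081
t=0.240000, w=0.984081:
  k1 = f(0.240000, 0.984081) = -0.887151
  k2 = f(0.480000, 0.771165) = -1.029443
  w ← 0.984081 + (0.24/2)·(-0.887151 + (-1.029443)) = 0.754090
w(0.48) ≈ 0.7541

0.7541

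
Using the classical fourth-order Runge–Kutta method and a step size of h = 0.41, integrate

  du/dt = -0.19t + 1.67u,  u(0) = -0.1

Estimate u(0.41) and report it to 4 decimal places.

-0.2184

RK4: k1 = f(t_n, u_n); k2 = f(t_n + h/2, u_n + (h/2)·k1); k3 = f(t_n + h/2, u_n + (h/2)·k2); k4 = f(t_n + h, u_n + h·k3); u_{n+1} = u_n + (h/6)·(k1 + 2k2 + 2k3 + k4).
t=0.000000, u=-0.100000:
  k1 = f(0.000000, -0.100000) = -0.167000
  k2 = f(0.205000, -0.134235) = -0.263122
  k3 = f(0.205000, -0.153940) = -0.296030
  k4 = f(0.410000, -0.221372) = -0.447592
  u ← -0.100000 + (0.41/6)·(k1 + 2k2 + 2k3 + k4) = -0.218415
u(0.41) ≈ -0.2184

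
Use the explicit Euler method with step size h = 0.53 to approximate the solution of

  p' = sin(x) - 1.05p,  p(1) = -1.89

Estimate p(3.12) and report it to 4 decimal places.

Euler: p_{n+1} = p_n + h·f(x_n, p_n).
x=1.000000, p=-1.890000: f=2.825971 → p ← -1.890000 + 0.53·2.825971 = -0.392235
x=1.530000, p=-0.392235: f=1.411015 → p ← -0.392235 + 0.53·1.411015 = 0.355603
x=2.060000, p=0.355603: f=0.509325 → p ← 0.355603 + 0.53·0.509325 = 0.625545
x=2.590000, p=0.625545: f=-0.132778 → p ← 0.625545 + 0.53·(-0.132778) = 0.555173
p(3.12) ≈ 0.5552

0.5552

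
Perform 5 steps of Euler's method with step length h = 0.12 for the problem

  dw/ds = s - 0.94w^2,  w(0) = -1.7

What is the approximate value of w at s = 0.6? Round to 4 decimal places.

Euler: w_{n+1} = w_n + h·f(s_n, w_n).
s=0.000000, w=-1.700000: f=-2.716600 → w ← -1.700000 + 0.12·(-2.716600) = -2.025992
s=0.120000, w=-2.025992: f=-3.738365 → w ← -2.025992 + 0.12·(-3.738365) = -2.474596
s=0.240000, w=-2.474596: f=-5.516207 → w ← -2.474596 + 0.12·(-5.516207) = -3.136541
s=0.360000, w=-3.136541: f=-8.887614 → w ← -3.136541 + 0.12·(-8.887614) = -4.203054
s=0.480000, w=-4.203054: f=-16.125725 → w ← -4.203054 + 0.12·(-16.125725) = -6.138141
w(0.6) ≈ -6.1381

-6.1381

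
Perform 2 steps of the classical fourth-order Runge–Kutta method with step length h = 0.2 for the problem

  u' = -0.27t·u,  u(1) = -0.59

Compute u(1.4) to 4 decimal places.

-0.5183

RK4: k1 = f(t_n, u_n); k2 = f(t_n + h/2, u_n + (h/2)·k1); k3 = f(t_n + h/2, u_n + (h/2)·k2); k4 = f(t_n + h, u_n + h·k3); u_{n+1} = u_n + (h/6)·(k1 + 2k2 + 2k3 + k4).
t=1.000000, u=-0.590000:
  k1 = f(1.000000, -0.590000) = 0.159300
  k2 = f(1.100000, -0.574070) = 0.170499
  k3 = f(1.100000, -0.572950) = 0.170166
  k4 = f(1.200000, -0.555967) = 0.180133
  u ← -0.590000 + (0.2/6)·(k1 + 2k2 + 2k3 + k4) = -0.555975
t=1.200000, u=-0.555975:
  k1 = f(1.200000, -0.555975) = 0.180136
  k2 = f(1.300000, -0.537961) = 0.188824
  k3 = f(1.300000, -0.537092) = 0.188519
  k4 = f(1.400000, -0.518271) = 0.195906
  u ← -0.555975 + (0.2/6)·(k1 + 2k2 + 2k3 + k4) = -0.518284
u(1.4) ≈ -0.5183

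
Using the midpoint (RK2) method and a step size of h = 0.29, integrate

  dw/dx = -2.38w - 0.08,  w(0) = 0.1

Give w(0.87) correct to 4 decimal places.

Midpoint: k1 = f(x_n, w_n); k2 = f(x_n + h/2, w_n + (h/2)·k1); w_{n+1} = w_n + h·k2.
x=0.000000, w=0.100000:
  k1 = f(0.000000, 0.100000) = -0.318000
  k2 = f(0.145000, 0.053890) = -0.208258
  w ← 0.100000 + 0.29·(-0.208258) = 0.039605
x=0.290000, w=0.039605:
  k1 = f(0.290000, 0.039605) = -0.174260
  k2 = f(0.435000, 0.014337) = -0.114123
  w ← 0.039605 + 0.29·(-0.114123) = 0.006509
x=0.580000, w=0.006509:
  k1 = f(0.580000, 0.006509) = -0.095492
  k2 = f(0.725000, -0.007337) = -0.062538
  w ← 0.006509 + 0.29·(-0.062538) = -0.011627
w(0.87) ≈ -0.0116

-0.0116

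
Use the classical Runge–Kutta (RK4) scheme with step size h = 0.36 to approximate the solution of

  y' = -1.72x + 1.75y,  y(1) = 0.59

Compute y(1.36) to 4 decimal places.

0.1070

RK4: k1 = f(x_n, y_n); k2 = f(x_n + h/2, y_n + (h/2)·k1); k3 = f(x_n + h/2, y_n + (h/2)·k2); k4 = f(x_n + h, y_n + h·k3); y_{n+1} = y_n + (h/6)·(k1 + 2k2 + 2k3 + k4).
x=1.000000, y=0.590000:
  k1 = f(1.000000, 0.590000) = -0.687500
  k2 = f(1.180000, 0.466250) = -1.213662
  k3 = f(1.180000, 0.371541) = -1.379404
  k4 = f(1.360000, 0.093415) = -2.175724
  y ← 0.590000 + (0.36/6)·(k1 + 2k2 + 2k3 + k4) = 0.107039
y(1.36) ≈ 0.1070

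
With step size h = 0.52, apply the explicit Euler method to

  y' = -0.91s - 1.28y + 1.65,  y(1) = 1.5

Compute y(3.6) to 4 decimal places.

-0.7134

Euler: y_{n+1} = y_n + h·f(s_n, y_n).
s=1.000000, y=1.500000: f=-1.180000 → y ← 1.500000 + 0.52·(-1.180000) = 0.886400
s=1.520000, y=0.886400: f=-0.867792 → y ← 0.886400 + 0.52·(-0.867792) = 0.435148
s=2.040000, y=0.435148: f=-0.763390 → y ← 0.435148 + 0.52·(-0.763390) = 0.038186
s=2.560000, y=0.038186: f=-0.728477 → y ← 0.038186 + 0.52·(-0.728477) = -0.340623
s=3.080000, y=-0.340623: f=-0.716803 → y ← -0.340623 + 0.52·(-0.716803) = -0.713360
y(3.6) ≈ -0.7134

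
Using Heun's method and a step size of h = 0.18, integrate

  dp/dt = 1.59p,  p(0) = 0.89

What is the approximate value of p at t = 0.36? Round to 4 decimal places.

Heun: k1 = f(t_n, p_n); k2 = f(t_n + h, p_n + h·k1); p_{n+1} = p_n + (h/2)·(k1 + k2).
t=0.000000, p=0.890000:
  k1 = f(0.000000, 0.890000) = 1.415100
  k2 = f(0.180000, 1.144718) = 1.820102
  p ← 0.890000 + (0.18/2)·(1.415100 + 1.820102) = 1.181168
t=0.180000, p=1.181168:
  k1 = f(0.180000, 1.181168) = 1.878057
  k2 = f(0.360000, 1.519218) = 2.415557
  p ← 1.181168 + (0.18/2)·(1.878057 + 2.415557) = 1.567593
p(0.36) ≈ 1.5676

1.5676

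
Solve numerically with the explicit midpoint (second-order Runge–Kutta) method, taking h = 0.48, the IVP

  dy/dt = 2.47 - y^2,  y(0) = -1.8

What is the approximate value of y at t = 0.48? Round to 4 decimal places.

Midpoint: k1 = f(t_n, y_n); k2 = f(t_n + h/2, y_n + (h/2)·k1); y_{n+1} = y_n + h·k2.
t=0.000000, y=-1.800000:
  k1 = f(0.000000, -1.800000) = -0.770000
  k2 = f(0.240000, -1.984800) = -1.469431
  y ← -1.800000 + 0.48·(-1.469431) = -2.505327
y(0.48) ≈ -2.5053

-2.5053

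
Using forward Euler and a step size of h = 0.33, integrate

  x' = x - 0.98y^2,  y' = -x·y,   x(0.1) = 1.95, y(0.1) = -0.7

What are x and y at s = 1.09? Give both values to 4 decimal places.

Euler on (x,y): x_{n+1} = x_n + h·x', y_{n+1} = y_n + h·y'.
0.100000: (1.950000, -0.700000); f=(1.469800, 1.365000) → (2.435034, -0.249550)
0.430000: (2.435034, -0.249550); f=(2.374004, 0.607663) → (3.218455, -0.049021)
0.760000: (3.218455, -0.049021); f=(3.216100, 0.157773) → (4.279769, 0.003044)
(x(1.09), y(1.09)) ≈ (4.2798, 0.0030)

4.2798, 0.0030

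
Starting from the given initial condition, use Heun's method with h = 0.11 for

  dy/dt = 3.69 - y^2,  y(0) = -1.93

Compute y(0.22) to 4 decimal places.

Heun: k1 = f(t_n, y_n); k2 = f(t_n + h, y_n + h·k1); y_{n+1} = y_n + (h/2)·(k1 + k2).
t=0.000000, y=-1.930000:
  k1 = f(0.000000, -1.930000) = -0.034900
  k2 = f(0.110000, -1.933839) = -0.049733
  y ← -1.930000 + (0.11/2)·(-0.034900 + (-0.049733)) = -1.934655
t=0.110000, y=-1.934655:
  k1 = f(0.110000, -1.934655) = -0.052889
  k2 = f(0.220000, -1.940473) = -0.075434
  y ← -1.934655 + (0.11/2)·(-0.052889 + (-0.075434)) = -1.941713
y(0.22) ≈ -1.9417

-1.9417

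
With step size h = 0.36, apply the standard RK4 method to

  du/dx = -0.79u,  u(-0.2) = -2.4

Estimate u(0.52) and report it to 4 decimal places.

RK4: k1 = f(x_n, u_n); k2 = f(x_n + h/2, u_n + (h/2)·k1); k3 = f(x_n + h/2, u_n + (h/2)·k2); k4 = f(x_n + h, u_n + h·k3); u_{n+1} = u_n + (h/6)·(k1 + 2k2 + 2k3 + k4).
x=-0.200000, u=-2.400000:
  k1 = f(-0.200000, -2.400000) = 1.896000
  k2 = f(-0.020000, -2.058720) = 1.626389
  k3 = f(-0.020000, -2.107250) = 1.664728
  k4 = f(0.160000, -1.800698) = 1.422551
  u ← -2.400000 + (0.36/6)·(k1 + 2k2 + 2k3 + k4) = -1.805953
x=0.160000, u=-1.805953:
  k1 = f(0.160000, -1.805953) = 1.426703
  k2 = f(0.340000, -1.549146) = 1.223826
  k3 = f(0.340000, -1.585664) = 1.252675
  k4 = f(0.520000, -1.354990) = 1.070442
  u ← -1.805953 + (0.36/6)·(k1 + 2k2 + 2k3 + k4) = -1.358944
u(0.52) ≈ -1.3589

-1.3589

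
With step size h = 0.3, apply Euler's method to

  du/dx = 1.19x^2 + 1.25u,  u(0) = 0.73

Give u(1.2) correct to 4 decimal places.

Euler: u_{n+1} = u_n + h·f(x_n, u_n).
x=0.000000, u=0.730000: f=0.912500 → u ← 0.730000 + 0.3·0.912500 = 1.003750
x=0.300000, u=1.003750: f=1.361787 → u ← 1.003750 + 0.3·1.361787 = 1.412286
x=0.600000, u=1.412286: f=2.193758 → u ← 1.412286 + 0.3·2.193758 = 2.070414
x=0.900000, u=2.070414: f=3.551917 → u ← 2.070414 + 0.3·3.551917 = 3.135989
u(1.2) ≈ 3.1360

3.1360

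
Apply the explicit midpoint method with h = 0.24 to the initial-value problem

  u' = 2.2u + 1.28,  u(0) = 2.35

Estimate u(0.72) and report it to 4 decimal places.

13.0091

Midpoint: k1 = f(s_n, u_n); k2 = f(s_n + h/2, u_n + (h/2)·k1); u_{n+1} = u_n + h·k2.
s=0.000000, u=2.350000:
  k1 = f(0.000000, 2.350000) = 6.450000
  k2 = f(0.120000, 3.124000) = 8.152800
  u ← 2.350000 + 0.24·8.152800 = 4.306672
s=0.240000, u=4.306672:
  k1 = f(0.240000, 4.306672) = 10.754678
  k2 = f(0.360000, 5.597233) = 13.593913
  u ← 4.306672 + 0.24·13.593913 = 7.569211
s=0.480000, u=7.569211:
  k1 = f(0.480000, 7.569211) = 17.932265
  k2 = f(0.600000, 9.721083) = 22.666383
  u ← 7.569211 + 0.24·22.666383 = 13.009143
u(0.72) ≈ 13.0091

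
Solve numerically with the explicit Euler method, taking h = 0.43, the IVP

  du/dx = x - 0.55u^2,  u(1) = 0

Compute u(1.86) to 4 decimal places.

1.0012

Euler: u_{n+1} = u_n + h·f(x_n, u_n).
x=1.000000, u=0.000000: f=1.000000 → u ← 0.000000 + 0.43·1.000000 = 0.430000
x=1.430000, u=0.430000: f=1.328305 → u ← 0.430000 + 0.43·1.328305 = 1.001171
u(1.86) ≈ 1.0012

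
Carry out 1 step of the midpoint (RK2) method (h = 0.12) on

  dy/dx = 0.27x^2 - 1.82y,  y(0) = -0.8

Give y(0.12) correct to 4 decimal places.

-0.6442

Midpoint: k1 = f(x_n, y_n); k2 = f(x_n + h/2, y_n + (h/2)·k1); y_{n+1} = y_n + h·k2.
x=0.000000, y=-0.800000:
  k1 = f(0.000000, -0.800000) = 1.456000
  k2 = f(0.060000, -0.712640) = 1.297977
  y ← -0.800000 + 0.12·1.297977 = -0.644243
y(0.12) ≈ -0.6442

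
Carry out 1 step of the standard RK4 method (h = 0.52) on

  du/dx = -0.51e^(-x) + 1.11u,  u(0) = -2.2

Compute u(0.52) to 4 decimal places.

-4.2038

RK4: k1 = f(x_n, u_n); k2 = f(x_n + h/2, u_n + (h/2)·k1); k3 = f(x_n + h/2, u_n + (h/2)·k2); k4 = f(x_n + h, u_n + h·k3); u_{n+1} = u_n + (h/6)·(k1 + 2k2 + 2k3 + k4).
x=0.000000, u=-2.200000:
  k1 = f(0.000000, -2.200000) = -2.952000
  k2 = f(0.260000, -2.967520) = -3.687184
  k3 = f(0.260000, -3.158668) = -3.899357
  k4 = f(0.520000, -4.227666) = -4.995915
  u ← -2.200000 + (0.52/6)·(k1 + 2k2 + 2k3 + k4) = -4.203820
u(0.52) ≈ -4.2038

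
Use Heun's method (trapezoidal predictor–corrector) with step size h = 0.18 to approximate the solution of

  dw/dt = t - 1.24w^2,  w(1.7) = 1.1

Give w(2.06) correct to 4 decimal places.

1.1939

Heun: k1 = f(t_n, w_n); k2 = f(t_n + h, w_n + h·k1); w_{n+1} = w_n + (h/2)·(k1 + k2).
t=1.700000, w=1.100000:
  k1 = f(1.700000, 1.100000) = 0.199600
  k2 = f(1.880000, 1.135928) = 0.279988
  w ← 1.100000 + (0.18/2)·(0.199600 + 0.279988) = 1.143163
t=1.880000, w=1.143163:
  k1 = f(1.880000, 1.143163) = 0.259541
  k2 = f(2.060000, 1.189880) = 0.304389
  w ← 1.143163 + (0.18/2)·(0.259541 + 0.304389) = 1.193917
w(2.06) ≈ 1.1939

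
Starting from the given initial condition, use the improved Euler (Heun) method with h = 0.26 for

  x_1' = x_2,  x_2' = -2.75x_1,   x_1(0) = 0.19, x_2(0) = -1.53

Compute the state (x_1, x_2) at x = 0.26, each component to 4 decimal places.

-0.2255, -1.5236

Heun on (x_1,x_2): k1 = f(x_n, state_n); k2 = f(x_n + h, state_n + h·k1); state_{n+1} = state_n + (h/2)·(k1 + k2).
0.000000: (0.190000, -1.530000)
  k1 = (-1.530000, -0.522500)
  predictor → (-0.207800, -1.665850)
  k2 = (-1.665850, 0.571450)
  → (-0.225461, -1.523637)
(x_1(0.26), x_2(0.26)) ≈ (-0.2255, -1.5236)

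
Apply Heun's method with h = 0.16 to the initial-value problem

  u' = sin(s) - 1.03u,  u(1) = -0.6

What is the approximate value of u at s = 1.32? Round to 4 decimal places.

-0.1835

Heun: k1 = f(s_n, u_n); k2 = f(s_n + h, u_n + h·k1); u_{n+1} = u_n + (h/2)·(k1 + k2).
s=1.000000, u=-0.600000:
  k1 = f(1.000000, -0.600000) = 1.459471
  k2 = f(1.160000, -0.366485) = 1.294282
  u ← -0.600000 + (0.16/2)·(1.459471 + 1.294282) = -0.379700
s=1.160000, u=-0.379700:
  k1 = f(1.160000, -0.379700) = 1.307894
  k2 = f(1.320000, -0.170437) = 1.144265
  u ← -0.379700 + (0.16/2)·(1.307894 + 1.144265) = -0.183527
u(1.32) ≈ -0.1835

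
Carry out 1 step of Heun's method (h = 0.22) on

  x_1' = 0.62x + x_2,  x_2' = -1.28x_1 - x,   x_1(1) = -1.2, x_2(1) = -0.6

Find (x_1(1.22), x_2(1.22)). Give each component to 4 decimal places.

-1.1676, -0.5069

Heun on (x_1,x_2): k1 = f(x_n, state_n); k2 = f(x_n + h, state_n + h·k1); state_{n+1} = state_n + (h/2)·(k1 + k2).
1.000000: (-1.200000, -0.600000)
  k1 = (0.020000, 0.536000)
  predictor → (-1.195600, -0.482080)
  k2 = (0.274320, 0.310368)
  → (-1.167625, -0.506900)
(x_1(1.22), x_2(1.22)) ≈ (-1.1676, -0.5069)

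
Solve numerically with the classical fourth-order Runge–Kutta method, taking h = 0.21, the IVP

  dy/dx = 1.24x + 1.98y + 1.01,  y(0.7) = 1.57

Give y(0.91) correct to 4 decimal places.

RK4: k1 = f(x_n, y_n); k2 = f(x_n + h/2, y_n + (h/2)·k1); k3 = f(x_n + h/2, y_n + (h/2)·k2); k4 = f(x_n + h, y_n + h·k3); y_{n+1} = y_n + (h/6)·(k1 + 2k2 + 2k3 + k4).
x=0.700000, y=1.570000:
  k1 = f(0.700000, 1.570000) = 4.986600
  k2 = f(0.805000, 2.093593) = 6.153514
  k3 = f(0.805000, 2.216119) = 6.396116
  k4 = f(0.910000, 2.913184) = 7.906505
  y ← 1.570000 + (0.21/6)·(k1 + 2k2 + 2k3 + k4) = 2.899733
y(0.91) ≈ 2.8997

2.8997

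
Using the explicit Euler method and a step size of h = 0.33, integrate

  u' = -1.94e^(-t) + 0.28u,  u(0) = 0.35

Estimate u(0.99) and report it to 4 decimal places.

Euler: u_{n+1} = u_n + h·f(t_n, u_n).
t=0.000000, u=0.350000: f=-1.842000 → u ← 0.350000 + 0.33·(-1.842000) = -0.257860
t=0.330000, u=-0.257860: f=-1.466913 → u ← -0.257860 + 0.33·(-1.466913) = -0.741941
t=0.660000, u=-0.741941: f=-1.210435 → u ← -0.741941 + 0.33·(-1.210435) = -1.141385
u(0.99) ≈ -1.1414

-1.1414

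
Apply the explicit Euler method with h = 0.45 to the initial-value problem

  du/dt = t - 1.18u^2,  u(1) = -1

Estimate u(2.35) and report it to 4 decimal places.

Euler: u_{n+1} = u_n + h·f(t_n, u_n).
t=1.000000, u=-1.000000: f=-0.180000 → u ← -1.000000 + 0.45·(-0.180000) = -1.081000
t=1.450000, u=-1.081000: f=0.071098 → u ← -1.081000 + 0.45·0.071098 = -1.049006
t=1.900000, u=-1.049006: f=0.601512 → u ← -1.049006 + 0.45·0.601512 = -0.778325
u(2.35) ≈ -0.7783

-0.7783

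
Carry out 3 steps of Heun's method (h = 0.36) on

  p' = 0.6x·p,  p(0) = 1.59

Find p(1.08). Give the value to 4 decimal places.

2.2486

Heun: k1 = f(x_n, p_n); k2 = f(x_n + h, p_n + h·k1); p_{n+1} = p_n + (h/2)·(k1 + k2).
x=0.000000, p=1.590000:
  k1 = f(0.000000, 1.590000) = 0.000000
  k2 = f(0.360000, 1.590000) = 0.343440
  p ← 1.590000 + (0.36/2)·(0.000000 + 0.343440) = 1.651819
x=0.360000, p=1.651819:
  k1 = f(0.360000, 1.651819) = 0.356793
  k2 = f(0.720000, 1.780265) = 0.769074
  p ← 1.651819 + (0.36/2)·(0.356793 + 0.769074) = 1.854475
x=0.720000, p=1.854475:
  k1 = f(0.720000, 1.854475) = 0.801133
  k2 = f(1.080000, 2.142883) = 1.388588
  p ← 1.854475 + (0.36/2)·(0.801133 + 1.388588) = 2.248625
p(1.08) ≈ 2.2486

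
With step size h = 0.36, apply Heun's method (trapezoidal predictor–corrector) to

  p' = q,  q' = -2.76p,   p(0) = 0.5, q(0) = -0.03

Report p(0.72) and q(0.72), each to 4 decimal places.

Heun on (p,q): k1 = f(t_n, state_n); k2 = f(t_n + h, state_n + h·k1); state_{n+1} = state_n + (h/2)·(k1 + k2).
0.000000: (0.500000, -0.030000)
  k1 = (-0.030000, -1.380000)
  predictor → (0.489200, -0.526800)
  k2 = (-0.526800, -1.350192)
  → (0.399776, -0.521435)
0.360000: (0.399776, -0.521435)
  k1 = (-0.521435, -1.103382)
  predictor → (0.212060, -0.918652)
  k2 = (-0.918652, -0.585284)
  → (0.140560, -0.825394)
(p(0.72), q(0.72)) ≈ (0.1406, -0.8254)

0.1406, -0.8254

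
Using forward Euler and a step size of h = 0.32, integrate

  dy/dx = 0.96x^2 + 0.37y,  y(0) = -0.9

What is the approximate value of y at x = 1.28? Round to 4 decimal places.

-0.9449

Euler: y_{n+1} = y_n + h·f(x_n, y_n).
x=0.000000, y=-0.900000: f=-0.333000 → y ← -0.900000 + 0.32·(-0.333000) = -1.006560
x=0.320000, y=-1.006560: f=-0.274123 → y ← -1.006560 + 0.32·(-0.274123) = -1.094279
x=0.640000, y=-1.094279: f=-0.011667 → y ← -1.094279 + 0.32·(-0.011667) = -1.098013
x=0.960000, y=-1.098013: f=0.478471 → y ← -1.098013 + 0.32·0.478471 = -0.944902
y(1.28) ≈ -0.9449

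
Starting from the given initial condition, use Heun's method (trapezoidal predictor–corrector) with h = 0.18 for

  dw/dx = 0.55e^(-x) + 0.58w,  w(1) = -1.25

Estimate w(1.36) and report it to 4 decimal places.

Heun: k1 = f(x_n, w_n); k2 = f(x_n + h, w_n + h·k1); w_{n+1} = w_n + (h/2)·(k1 + k2).
x=1.000000, w=-1.250000:
  k1 = f(1.000000, -1.250000) = -0.522666
  k2 = f(1.180000, -1.344080) = -0.610563
  w ← -1.250000 + (0.18/2)·(-0.522666 + (-0.610563)) = -1.351991
x=1.180000, w=-1.351991:
  k1 = f(1.180000, -1.351991) = -0.615151
  k2 = f(1.360000, -1.462718) = -0.707213
  w ← -1.351991 + (0.18/2)·(-0.615151 + (-0.707213)) = -1.471003
w(1.36) ≈ -1.4710

-1.4710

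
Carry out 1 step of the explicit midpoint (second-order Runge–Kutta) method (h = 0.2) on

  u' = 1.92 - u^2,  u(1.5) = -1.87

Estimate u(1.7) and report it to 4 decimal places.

Midpoint: k1 = f(t_n, u_n); k2 = f(t_n + h/2, u_n + (h/2)·k1); u_{n+1} = u_n + h·k2.
t=1.500000, u=-1.870000:
  k1 = f(1.500000, -1.870000) = -1.576900
  k2 = f(1.600000, -2.027690) = -2.191527
  u ← -1.870000 + 0.2·(-2.191527) = -2.308305
u(1.7) ≈ -2.3083

-2.3083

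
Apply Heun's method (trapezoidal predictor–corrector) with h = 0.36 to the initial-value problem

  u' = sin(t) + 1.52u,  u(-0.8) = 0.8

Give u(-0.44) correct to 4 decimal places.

1.0811

Heun: k1 = f(t_n, u_n); k2 = f(t_n + h, u_n + h·k1); u_{n+1} = u_n + (h/2)·(k1 + k2).
t=-0.800000, u=0.800000:
  k1 = f(-0.800000, 0.800000) = 0.498644
  k2 = f(-0.440000, 0.979512) = 1.062918
  u ← 0.800000 + (0.36/2)·(0.498644 + 1.062918) = 1.081081
u(-0.44) ≈ 1.0811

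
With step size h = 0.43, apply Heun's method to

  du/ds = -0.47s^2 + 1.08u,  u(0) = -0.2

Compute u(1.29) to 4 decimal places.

Heun: k1 = f(s_n, u_n); k2 = f(s_n + h, u_n + h·k1); u_{n+1} = u_n + (h/2)·(k1 + k2).
s=0.000000, u=-0.200000:
  k1 = f(0.000000, -0.200000) = -0.216000
  k2 = f(0.430000, -0.292880) = -0.403213
  u ← -0.200000 + (0.43/2)·(-0.216000 + (-0.403213)) = -0.333131
s=0.430000, u=-0.333131:
  k1 = f(0.430000, -0.333131) = -0.446684
  k2 = f(0.860000, -0.525205) = -0.914834
  u ← -0.333131 + (0.43/2)·(-0.446684 + (-0.914834)) = -0.625857
s=0.860000, u=-0.625857:
  k1 = f(0.860000, -0.625857) = -1.023538
  k2 = f(1.290000, -1.065978) = -1.933384
  u ← -0.625857 + (0.43/2)·(-1.023538 + (-1.933384)) = -1.261595
u(1.29) ≈ -1.2616

-1.2616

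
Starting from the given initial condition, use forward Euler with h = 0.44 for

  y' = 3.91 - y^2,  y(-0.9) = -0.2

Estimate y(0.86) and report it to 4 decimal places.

Euler: y_{n+1} = y_n + h·f(t_n, y_n).
t=-0.900000, y=-0.200000: f=3.870000 → y ← -0.200000 + 0.44·3.870000 = 1.502800
t=-0.460000, y=1.502800: f=1.651592 → y ← 1.502800 + 0.44·1.651592 = 2.229501
t=-0.020000, y=2.229501: f=-1.060673 → y ← 2.229501 + 0.44·(-1.060673) = 1.762805
t=0.420000, y=1.762805: f=0.802520 → y ← 1.762805 + 0.44·0.802520 = 2.115913
y(0.86) ≈ 2.1159

2.1159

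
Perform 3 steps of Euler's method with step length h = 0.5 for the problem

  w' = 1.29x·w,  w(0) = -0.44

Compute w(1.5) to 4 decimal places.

Euler: w_{n+1} = w_n + h·f(x_n, w_n).
x=0.000000, w=-0.440000: f=0.000000 → w ← -0.440000 + 0.5·0.000000 = -0.440000
x=0.500000, w=-0.440000: f=-0.283800 → w ← -0.440000 + 0.5·(-0.283800) = -0.581900
x=1.000000, w=-0.581900: f=-0.750651 → w ← -0.581900 + 0.5·(-0.750651) = -0.957225
w(1.5) ≈ -0.9572

-0.9572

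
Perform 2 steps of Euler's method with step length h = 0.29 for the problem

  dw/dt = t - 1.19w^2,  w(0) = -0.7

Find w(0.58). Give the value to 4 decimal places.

-1.0457

Euler: w_{n+1} = w_n + h·f(t_n, w_n).
t=0.000000, w=-0.700000: f=-0.583100 → w ← -0.700000 + 0.29·(-0.583100) = -0.869099
t=0.290000, w=-0.869099: f=-0.608846 → w ← -0.869099 + 0.29·(-0.608846) = -1.045664
w(0.58) ≈ -1.0457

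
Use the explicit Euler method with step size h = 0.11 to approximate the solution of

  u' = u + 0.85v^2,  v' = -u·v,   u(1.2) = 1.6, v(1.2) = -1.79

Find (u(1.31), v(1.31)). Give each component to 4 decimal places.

2.0756, -1.4750

Euler on (u,v): u_{n+1} = u_n + h·u', v_{n+1} = v_n + h·v'.
1.200000: (1.600000, -1.790000); f=(4.323485, 2.864000) → (2.075583, -1.474960)
(u(1.31), v(1.31)) ≈ (2.0756, -1.4750)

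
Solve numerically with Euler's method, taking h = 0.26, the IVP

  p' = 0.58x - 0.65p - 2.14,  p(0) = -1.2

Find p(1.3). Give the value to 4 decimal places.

Euler: p_{n+1} = p_n + h·f(x_n, p_n).
x=0.000000, p=-1.200000: f=-1.360000 → p ← -1.200000 + 0.26·(-1.360000) = -1.553600
x=0.260000, p=-1.553600: f=-0.979360 → p ← -1.553600 + 0.26·(-0.979360) = -1.808234
x=0.520000, p=-1.808234: f=-0.663048 → p ← -1.808234 + 0.26·(-0.663048) = -1.980626
x=0.780000, p=-1.980626: f=-0.400193 → p ← -1.980626 + 0.26·(-0.400193) = -2.084676
x=1.040000, p=-2.084676: f=-0.181760 → p ← -2.084676 + 0.26·(-0.181760) = -2.131934
p(1.3) ≈ -2.1319

-2.1319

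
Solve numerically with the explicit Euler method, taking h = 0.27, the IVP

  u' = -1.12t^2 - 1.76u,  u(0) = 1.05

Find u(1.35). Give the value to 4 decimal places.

Euler: u_{n+1} = u_n + h·f(t_n, u_n).
t=0.000000, u=1.050000: f=-1.848000 → u ← 1.050000 + 0.27·(-1.848000) = 0.551040
t=0.270000, u=0.551040: f=-1.051478 → u ← 0.551040 + 0.27·(-1.051478) = 0.267141
t=0.540000, u=0.267141: f=-0.796760 → u ← 0.267141 + 0.27·(-0.796760) = 0.052016
t=0.810000, u=0.052016: f=-0.826380 → u ← 0.052016 + 0.27·(-0.826380) = -0.171107
t=1.080000, u=-0.171107: f=-1.005220 → u ← -0.171107 + 0.27·(-1.005220) = -0.442516
u(1.35) ≈ -0.4425

-0.4425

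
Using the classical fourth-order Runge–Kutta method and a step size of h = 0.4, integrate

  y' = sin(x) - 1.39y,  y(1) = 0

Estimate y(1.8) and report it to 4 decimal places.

RK4: k1 = f(x_n, y_n); k2 = f(x_n + h/2, y_n + (h/2)·k1); k3 = f(x_n + h/2, y_n + (h/2)·k2); k4 = f(x_n + h, y_n + h·k3); y_{n+1} = y_n + (h/6)·(k1 + 2k2 + 2k3 + k4).
x=1.000000, y=0.000000:
  k1 = f(1.000000, 0.000000) = 0.841471
  k2 = f(1.200000, 0.168294) = 0.698110
  k3 = f(1.200000, 0.139622) = 0.737964
  k4 = f(1.400000, 0.295186) = 0.575141
  y ← 0.000000 + (0.4/6)·(k1 + 2k2 + 2k3 + k4) = 0.285917
x=1.400000, y=0.285917:
  k1 = f(1.400000, 0.285917) = 0.588024
  k2 = f(1.600000, 0.403522) = 0.438678
  k3 = f(1.600000, 0.373653) = 0.480196
  k4 = f(1.800000, 0.477996) = 0.309433
  y ← 0.285917 + (0.4/6)·(k1 + 2k2 + 2k3 + k4) = 0.468264
y(1.8) ≈ 0.4683

0.4683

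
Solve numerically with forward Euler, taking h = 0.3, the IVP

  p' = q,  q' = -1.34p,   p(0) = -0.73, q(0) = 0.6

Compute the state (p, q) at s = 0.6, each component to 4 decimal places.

-0.2820, 1.1146

Euler on (p,q): p_{n+1} = p_n + h·p', q_{n+1} = q_n + h·q'.
0.000000: (-0.730000, 0.600000); f=(0.600000, 0.978200) → (-0.550000, 0.893460)
0.300000: (-0.550000, 0.893460); f=(0.893460, 0.737000) → (-0.281962, 1.114560)
(p(0.6), q(0.6)) ≈ (-0.2820, 1.1146)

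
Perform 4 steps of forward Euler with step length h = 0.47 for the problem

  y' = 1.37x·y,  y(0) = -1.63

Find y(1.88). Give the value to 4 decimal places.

Euler: y_{n+1} = y_n + h·f(x_n, y_n).
x=0.000000, y=-1.630000: f=0.000000 → y ← -1.630000 + 0.47·0.000000 = -1.630000
x=0.470000, y=-1.630000: f=-1.049557 → y ← -1.630000 + 0.47·(-1.049557) = -2.123292
x=0.940000, y=-2.123292: f=-2.734375 → y ← -2.123292 + 0.47·(-2.734375) = -3.408448
x=1.410000, y=-3.408448: f=-6.584099 → y ← -3.408448 + 0.47·(-6.584099) = -6.502975
y(1.88) ≈ -6.5030

-6.5030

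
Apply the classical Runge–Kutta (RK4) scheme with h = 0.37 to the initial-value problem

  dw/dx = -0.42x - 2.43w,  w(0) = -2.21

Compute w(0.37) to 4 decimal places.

RK4: k1 = f(x_n, w_n); k2 = f(x_n + h/2, w_n + (h/2)·k1); k3 = f(x_n + h/2, w_n + (h/2)·k2); k4 = f(x_n + h, w_n + h·k3); w_{n+1} = w_n + (h/6)·(k1 + 2k2 + 2k3 + k4).
x=0.000000, w=-2.210000:
  k1 = f(0.000000, -2.210000) = 5.370300
  k2 = f(0.185000, -1.216495) = 2.878382
  k3 = f(0.185000, -1.677499) = 3.998624
  k4 = f(0.370000, -0.730509) = 1.619738
  w ← -2.210000 + (0.37/6)·(k1 + 2k2 + 2k3 + k4) = -0.930784
w(0.37) ≈ -0.9308

-0.9308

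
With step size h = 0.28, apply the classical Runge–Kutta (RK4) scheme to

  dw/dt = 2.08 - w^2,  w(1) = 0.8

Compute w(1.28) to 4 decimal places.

1.1150

RK4: k1 = f(t_n, w_n); k2 = f(t_n + h/2, w_n + (h/2)·k1); k3 = f(t_n + h/2, w_n + (h/2)·k2); k4 = f(t_n + h, w_n + h·k3); w_{n+1} = w_n + (h/6)·(k1 + 2k2 + 2k3 + k4).
t=1.000000, w=0.800000:
  k1 = f(1.000000, 0.800000) = 1.440000
  k2 = f(1.140000, 1.001600) = 1.076797
  k3 = f(1.140000, 0.950752) = 1.176071
  k4 = f(1.280000, 1.129300) = 0.804682
  w ← 0.800000 + (0.28/6)·(k1 + 2k2 + 2k3 + k4) = 1.115020
w(1.28) ≈ 1.1150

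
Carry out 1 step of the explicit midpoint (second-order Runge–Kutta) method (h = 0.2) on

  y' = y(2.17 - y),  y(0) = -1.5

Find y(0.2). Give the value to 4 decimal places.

Midpoint: k1 = f(x_n, y_n); k2 = f(x_n + h/2, y_n + (h/2)·k1); y_{n+1} = y_n + h·k2.
x=0.000000, y=-1.500000:
  k1 = f(0.000000, -1.500000) = -5.505000
  k2 = f(0.100000, -2.050500) = -8.654135
  y ← -1.500000 + 0.2·(-8.654135) = -3.230827
y(0.2) ≈ -3.2308

-3.2308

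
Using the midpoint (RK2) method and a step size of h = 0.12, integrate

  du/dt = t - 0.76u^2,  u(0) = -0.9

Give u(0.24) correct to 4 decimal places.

Midpoint: k1 = f(t_n, u_n); k2 = f(t_n + h/2, u_n + (h/2)·k1); u_{n+1} = u_n + h·k2.
t=0.000000, u=-0.900000:
  k1 = f(0.000000, -0.900000) = -0.615600
  k2 = f(0.060000, -0.936936) = -0.607165
  u ← -0.900000 + 0.12·(-0.607165) = -0.972860
t=0.120000, u=-0.972860:
  k1 = f(0.120000, -0.972860) = -0.599307
  k2 = f(0.180000, -1.008818) = -0.593463
  u ← -0.972860 + 0.12·(-0.593463) = -1.044075
u(0.24) ≈ -1.0441

-1.0441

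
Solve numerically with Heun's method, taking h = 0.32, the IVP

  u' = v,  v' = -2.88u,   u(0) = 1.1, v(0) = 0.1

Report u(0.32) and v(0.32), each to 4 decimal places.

Heun on (u,v): k1 = f(t_n, state_n); k2 = f(t_n + h, state_n + h·k1); state_{n+1} = state_n + (h/2)·(k1 + k2).
0.000000: (1.100000, 0.100000)
  k1 = (0.100000, -3.168000)
  predictor → (1.132000, -0.913760)
  k2 = (-0.913760, -3.260160)
  → (0.969798, -0.928506)
(u(0.32), v(0.32)) ≈ (0.9698, -0.9285)

0.9698, -0.9285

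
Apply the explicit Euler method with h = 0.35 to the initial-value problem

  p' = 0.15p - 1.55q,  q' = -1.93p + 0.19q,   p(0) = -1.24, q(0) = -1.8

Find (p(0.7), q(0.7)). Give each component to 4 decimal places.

Euler on (p,q): p_{n+1} = p_n + h·p', q_{n+1} = q_n + h·q'.
0.000000: (-1.240000, -1.800000); f=(2.604000, 2.051200) → (-0.328600, -1.082080)
0.350000: (-0.328600, -1.082080); f=(1.627934, 0.428603) → (0.241177, -0.932069)
(p(0.7), q(0.7)) ≈ (0.2412, -0.9321)

0.2412, -0.9321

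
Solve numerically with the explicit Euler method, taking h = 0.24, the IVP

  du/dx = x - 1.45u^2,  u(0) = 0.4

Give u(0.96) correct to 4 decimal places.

0.5389

Euler: u_{n+1} = u_n + h·f(x_n, u_n).
x=0.000000, u=0.400000: f=-0.232000 → u ← 0.400000 + 0.24·(-0.232000) = 0.344320
x=0.240000, u=0.344320: f=0.068093 → u ← 0.344320 + 0.24·0.068093 = 0.360662
x=0.480000, u=0.360662: f=0.291388 → u ← 0.360662 + 0.24·0.291388 = 0.430595
x=0.720000, u=0.430595: f=0.451152 → u ← 0.430595 + 0.24·0.451152 = 0.538872
u(0.96) ≈ 0.5389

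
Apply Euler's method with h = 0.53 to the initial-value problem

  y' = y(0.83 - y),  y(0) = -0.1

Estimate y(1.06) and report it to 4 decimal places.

-0.2268

Euler: y_{n+1} = y_n + h·f(t_n, y_n).
t=0.000000, y=-0.100000: f=-0.093000 → y ← -0.100000 + 0.53·(-0.093000) = -0.149290
t=0.530000, y=-0.149290: f=-0.146198 → y ← -0.149290 + 0.53·(-0.146198) = -0.226775
y(1.06) ≈ -0.2268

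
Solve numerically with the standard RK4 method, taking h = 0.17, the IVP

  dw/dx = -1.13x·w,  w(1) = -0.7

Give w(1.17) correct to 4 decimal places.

-0.5683

RK4: k1 = f(x_n, w_n); k2 = f(x_n + h/2, w_n + (h/2)·k1); k3 = f(x_n + h/2, w_n + (h/2)·k2); k4 = f(x_n + h, w_n + h·k3); w_{n+1} = w_n + (h/6)·(k1 + 2k2 + 2k3 + k4).
x=1.000000, w=-0.700000:
  k1 = f(1.000000, -0.700000) = 0.791000
  k2 = f(1.085000, -0.632765) = 0.775802
  k3 = f(1.085000, -0.634057) = 0.777385
  k4 = f(1.170000, -0.567844) = 0.750747
  w ← -0.700000 + (0.17/6)·(k1 + 2k2 + 2k3 + k4) = -0.568303
w(1.17) ≈ -0.5683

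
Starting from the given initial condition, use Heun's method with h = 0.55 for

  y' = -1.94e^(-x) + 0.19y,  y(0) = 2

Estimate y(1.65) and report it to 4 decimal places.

Heun: k1 = f(x_n, y_n); k2 = f(x_n + h, y_n + h·k1); y_{n+1} = y_n + (h/2)·(k1 + k2).
x=0.000000, y=2.000000:
  k1 = f(0.000000, 2.000000) = -1.560000
  k2 = f(0.550000, 1.142000) = -0.902303
  y ← 2.000000 + (0.55/2)·(-1.560000 + (-0.902303)) = 1.322867
x=0.550000, y=1.322867:
  k1 = f(0.550000, 1.322867) = -0.867938
  k2 = f(1.100000, 0.845501) = -0.485125
  y ← 1.322867 + (0.55/2)·(-0.867938 + (-0.485125)) = 0.950775
x=1.100000, y=0.950775:
  k1 = f(1.100000, 0.950775) = -0.465123
  k2 = f(1.650000, 0.694957) = -0.240535
  y ← 0.950775 + (0.55/2)·(-0.465123 + (-0.240535)) = 0.756719
y(1.65) ≈ 0.7567

0.7567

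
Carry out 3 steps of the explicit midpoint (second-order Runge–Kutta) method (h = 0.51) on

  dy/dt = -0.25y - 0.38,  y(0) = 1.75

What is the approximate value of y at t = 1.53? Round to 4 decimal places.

Midpoint: k1 = f(t_n, y_n); k2 = f(t_n + h/2, y_n + (h/2)·k1); y_{n+1} = y_n + h·k2.
t=0.000000, y=1.750000:
  k1 = f(0.000000, 1.750000) = -0.817500
  k2 = f(0.255000, 1.541538) = -0.765384
  y ← 1.750000 + 0.51·(-0.765384) = 1.359654
t=0.510000, y=1.359654:
  k1 = f(0.510000, 1.359654) = -0.719913
  k2 = f(0.765000, 1.176076) = -0.674019
  y ← 1.359654 + 0.51·(-0.674019) = 1.015904
t=1.020000, y=1.015904:
  k1 = f(1.020000, 1.015904) = -0.633976
  k2 = f(1.275000, 0.854240) = -0.593560
  y ← 1.015904 + 0.51·(-0.593560) = 0.713189
y(1.53) ≈ 0.7132

0.7132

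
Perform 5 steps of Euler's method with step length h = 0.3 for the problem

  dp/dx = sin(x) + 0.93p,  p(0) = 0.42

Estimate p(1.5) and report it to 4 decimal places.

2.4802

Euler: p_{n+1} = p_n + h·f(x_n, p_n).
x=0.000000, p=0.420000: f=0.390600 → p ← 0.420000 + 0.3·0.390600 = 0.537180
x=0.300000, p=0.537180: f=0.795098 → p ← 0.537180 + 0.3·0.795098 = 0.775709
x=0.600000, p=0.775709: f=1.286052 → p ← 0.775709 + 0.3·1.286052 = 1.161525
x=0.900000, p=1.161525: f=1.863545 → p ← 1.161525 + 0.3·1.863545 = 1.720588
x=1.200000, p=1.720588: f=2.532186 → p ← 1.720588 + 0.3·2.532186 = 2.480244
p(1.5) ≈ 2.4802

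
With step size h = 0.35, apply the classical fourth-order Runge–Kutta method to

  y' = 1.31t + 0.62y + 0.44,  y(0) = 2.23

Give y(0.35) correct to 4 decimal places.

RK4: k1 = f(t_n, y_n); k2 = f(t_n + h/2, y_n + (h/2)·k1); k3 = f(t_n + h/2, y_n + (h/2)·k2); k4 = f(t_n + h, y_n + h·k3); y_{n+1} = y_n + (h/6)·(k1 + 2k2 + 2k3 + k4).
t=0.000000, y=2.230000:
  k1 = f(0.000000, 2.230000) = 1.822600
  k2 = f(0.175000, 2.548955) = 2.249602
  k3 = f(0.175000, 2.623680) = 2.295932
  k4 = f(0.350000, 3.033576) = 2.779317
  y ← 2.230000 + (0.35/6)·(k1 + 2k2 + 2k3 + k4) = 3.028757
y(0.35) ≈ 3.0288

3.0288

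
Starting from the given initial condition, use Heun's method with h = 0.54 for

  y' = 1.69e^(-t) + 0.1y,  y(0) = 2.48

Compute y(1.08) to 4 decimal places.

Heun: k1 = f(t_n, y_n); k2 = f(t_n + h, y_n + h·k1); y_{n+1} = y_n + (h/2)·(k1 + k2).
t=0.000000, y=2.480000:
  k1 = f(0.000000, 2.480000) = 1.938000
  k2 = f(0.540000, 3.526520) = 1.337497
  y ← 2.480000 + (0.54/2)·(1.938000 + 1.337497) = 3.364384
t=0.540000, y=3.364384:
  k1 = f(0.540000, 3.364384) = 1.321283
  k2 = f(1.080000, 4.077877) = 0.981704
  y ← 3.364384 + (0.54/2)·(1.321283 + 0.981704) = 3.986191
y(1.08) ≈ 3.9862

3.9862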